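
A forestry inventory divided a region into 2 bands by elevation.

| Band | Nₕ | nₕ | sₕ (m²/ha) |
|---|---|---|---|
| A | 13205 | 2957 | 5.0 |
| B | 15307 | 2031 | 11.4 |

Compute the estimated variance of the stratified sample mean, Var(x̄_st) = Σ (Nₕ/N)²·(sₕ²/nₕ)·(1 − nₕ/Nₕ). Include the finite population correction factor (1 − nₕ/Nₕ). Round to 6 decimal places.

N = 28512; Wₕ = Nₕ/N.
band A: (13205/28512)²·5.0²/2957·(1 − 2957/13205) = 0.001407378
band B: (15307/28512)²·11.4²/2031·(1 − 2031/15307) = 0.015995644
Sum = 0.017403023 → 0.017403.

0.017403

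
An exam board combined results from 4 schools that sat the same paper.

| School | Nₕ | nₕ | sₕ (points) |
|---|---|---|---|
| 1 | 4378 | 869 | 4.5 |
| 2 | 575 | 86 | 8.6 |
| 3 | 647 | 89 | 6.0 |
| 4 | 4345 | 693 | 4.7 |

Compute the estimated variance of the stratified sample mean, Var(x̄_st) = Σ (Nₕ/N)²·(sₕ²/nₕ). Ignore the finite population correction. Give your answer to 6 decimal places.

N = 9945; Wₕ = Nₕ/N.
school 1: (4378/9945)²·4.5²/869 = 0.004515930
school 2: (575/9945)²·8.6²/86 = 0.002874912
school 3: (647/9945)²·6.0²/89 = 0.001712030
school 4: (4345/9945)²·4.7²/693 = 0.006084606
Sum = 0.015187478 → 0.015187.

0.015187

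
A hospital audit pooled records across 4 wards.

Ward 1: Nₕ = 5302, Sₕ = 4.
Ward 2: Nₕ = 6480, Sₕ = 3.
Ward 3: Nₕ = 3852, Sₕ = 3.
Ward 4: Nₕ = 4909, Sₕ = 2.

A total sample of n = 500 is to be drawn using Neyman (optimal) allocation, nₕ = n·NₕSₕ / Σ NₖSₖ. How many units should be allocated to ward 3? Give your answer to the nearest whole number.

1: NₕSₕ = 5302·4 = 21208
2: NₕSₕ = 6480·3 = 19440
3: NₕSₕ = 3852·3 = 11556
4: NₕSₕ = 4909·2 = 9818
Σ NₕSₕ = 62022.
n_3 = 500·11556/62022 = 93.160... → 93.

93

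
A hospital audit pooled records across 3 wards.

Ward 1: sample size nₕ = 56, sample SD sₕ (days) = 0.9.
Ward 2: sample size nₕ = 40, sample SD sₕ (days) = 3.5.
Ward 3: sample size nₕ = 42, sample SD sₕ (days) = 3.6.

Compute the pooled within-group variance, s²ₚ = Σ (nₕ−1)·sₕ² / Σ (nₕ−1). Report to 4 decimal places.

7.8049

Degrees of freedom: 55 + 39 + 41 = 135.
Σ(nₕ−1)sₕ² = 55·0.81 + 39·12.25 + 41·12.96 = 1053.66.
s²ₚ = 1053.66 / 135 = 7.804889... → 7.8049.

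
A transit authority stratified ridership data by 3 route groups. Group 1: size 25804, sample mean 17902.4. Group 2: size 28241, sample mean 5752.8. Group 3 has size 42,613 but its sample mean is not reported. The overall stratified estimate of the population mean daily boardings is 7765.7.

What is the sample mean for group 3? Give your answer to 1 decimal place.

Σ Nₕx̄ₕ = N·μ, so 42613·x̄_3 = 96658·7765.7 − (25804·17902.4 + 28241·5752.8).
= 750617030.6 − 624418354.4 = 126198676.2.
x̄_3 = 126198676.2 / 42613 = 2961.506... → 2961.5.

2961.5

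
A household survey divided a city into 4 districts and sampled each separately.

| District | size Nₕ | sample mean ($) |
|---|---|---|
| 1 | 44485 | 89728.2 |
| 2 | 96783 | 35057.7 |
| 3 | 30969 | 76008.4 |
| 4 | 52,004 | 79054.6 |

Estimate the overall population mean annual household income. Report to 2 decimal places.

61762.16

N = 44485 + 96783 + 30969 + 52004 = 224241.
Overall mean = Σ (Nₕ/N)·x̄ₕ — weight by population share, not a simple average.
Σ Nₕx̄ₕ = 44485·89728.2 + 96783·35057.7 + 30969·76008.4 + 52004·79054.6 = 3991558977 + 3392989379.1 + 2353904139.6 + 4111155418.4 = 13849607914.1.
Divide by N: 13849607914.1 / 224241 = 61762.1573... → 61762.16.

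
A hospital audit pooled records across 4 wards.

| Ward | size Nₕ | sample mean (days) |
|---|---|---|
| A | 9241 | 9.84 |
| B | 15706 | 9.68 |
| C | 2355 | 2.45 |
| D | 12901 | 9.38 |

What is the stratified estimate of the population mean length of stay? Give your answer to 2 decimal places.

N = 40203; weights Wₕ = Nₕ/N = (0.2299, 0.3907, 0.0586, 0.3209).
x̄_st = Σ Wₕ·x̄ₕ = 0.2299·9.84 + 0.3907·9.68 + 0.0586·2.45 + 0.3209·9.38 ≈ 9.1970...
→ 9.20.

9.20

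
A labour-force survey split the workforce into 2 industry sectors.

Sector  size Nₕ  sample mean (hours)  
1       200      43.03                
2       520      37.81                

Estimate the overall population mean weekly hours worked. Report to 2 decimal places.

39.26

N = 200 + 520 = 720.
The stratified mean weights each stratum mean by its population share Nₕ/N.
Σ Nₕx̄ₕ = 200·43.03 + 520·37.81 = 8606 + 19661.2 = 28267.2.
Divide by N: 28267.2 / 720 = 39.26 → 39.26.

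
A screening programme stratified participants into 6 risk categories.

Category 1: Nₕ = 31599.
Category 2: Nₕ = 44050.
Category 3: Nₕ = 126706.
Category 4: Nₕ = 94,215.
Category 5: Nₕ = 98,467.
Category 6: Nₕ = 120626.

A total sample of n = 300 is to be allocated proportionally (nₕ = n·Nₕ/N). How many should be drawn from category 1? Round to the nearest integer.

Share of category 1 = 31599/515663 = 0.06128.
Allocate 300 × 0.06128 = 18.384... → 18.

18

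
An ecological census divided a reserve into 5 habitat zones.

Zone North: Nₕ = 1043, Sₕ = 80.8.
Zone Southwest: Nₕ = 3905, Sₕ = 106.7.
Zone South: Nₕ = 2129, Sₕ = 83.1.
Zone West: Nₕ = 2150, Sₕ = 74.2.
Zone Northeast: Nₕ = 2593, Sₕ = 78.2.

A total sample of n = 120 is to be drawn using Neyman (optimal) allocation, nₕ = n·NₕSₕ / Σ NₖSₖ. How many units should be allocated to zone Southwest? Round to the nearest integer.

48

North: NₕSₕ = 1043·80.8 = 84274.4
Southwest: NₕSₕ = 3905·106.7 = 416663.5
South: NₕSₕ = 2129·83.1 = 176919.9
West: NₕSₕ = 2150·74.2 = 159530
Northeast: NₕSₕ = 2593·78.2 = 202772.6
Σ NₕSₕ = 1040160.4.
n_Southwest = 120·416663.5/1040160.4 = 48.069... → 48.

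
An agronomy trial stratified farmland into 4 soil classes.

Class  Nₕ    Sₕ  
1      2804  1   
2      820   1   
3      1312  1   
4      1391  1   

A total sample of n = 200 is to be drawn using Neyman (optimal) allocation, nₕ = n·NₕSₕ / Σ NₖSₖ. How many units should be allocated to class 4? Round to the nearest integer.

44

Σ NₕSₕ = 2804·1 + 820·1 + 1312·1 + 1391·1 = 6327.
Share for 4: 1391/6327 = 0.21985.
n_4 = 200 × 0.21985 = 43.970... → 44.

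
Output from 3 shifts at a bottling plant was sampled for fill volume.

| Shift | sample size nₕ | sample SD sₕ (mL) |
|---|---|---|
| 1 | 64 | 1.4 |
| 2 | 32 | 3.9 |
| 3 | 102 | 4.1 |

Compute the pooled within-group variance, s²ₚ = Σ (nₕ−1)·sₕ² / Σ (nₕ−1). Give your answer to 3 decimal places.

11.758

Degrees of freedom: 63 + 31 + 101 = 195.
Σ(nₕ−1)sₕ² = 63·1.96 + 31·15.21 + 101·16.81 = 2292.8.
s²ₚ = 2292.8 / 195 = 11.75795... → 11.758.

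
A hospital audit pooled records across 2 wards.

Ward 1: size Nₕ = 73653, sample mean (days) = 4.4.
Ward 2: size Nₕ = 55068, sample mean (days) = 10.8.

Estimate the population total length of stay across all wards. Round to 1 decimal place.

Estimate total by summing Nₕ·x̄ₕ over strata.
73653·4.4 + 55068·10.8 = 324073.2 + 594734.4 = 918807.6.

918807.6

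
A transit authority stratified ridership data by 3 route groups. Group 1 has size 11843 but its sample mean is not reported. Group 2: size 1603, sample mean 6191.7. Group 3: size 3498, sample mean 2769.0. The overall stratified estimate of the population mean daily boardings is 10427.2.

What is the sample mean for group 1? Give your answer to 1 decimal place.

13262.5

N = 11843 + 1603 + 3498 = 16944.
Overall total = μ·N = 10427.2·16944 = 176678476.8.
Subtract the known strata: 1603·6191.7 + 3498·2769.0 = 19611257.1.
Remaining total for group 1: 176678476.8 − 19611257.1 = 157067219.7.
Divide by its size: 157067219.7 / 11843 = 13262.452... → 13262.5.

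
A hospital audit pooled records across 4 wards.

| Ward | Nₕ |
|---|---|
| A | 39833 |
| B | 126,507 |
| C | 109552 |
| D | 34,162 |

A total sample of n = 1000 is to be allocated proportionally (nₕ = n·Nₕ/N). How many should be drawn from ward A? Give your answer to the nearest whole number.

128

Share of ward A = 39833/310054 = 0.12847.
Allocate 1000 × 0.12847 = 128.471... → 128.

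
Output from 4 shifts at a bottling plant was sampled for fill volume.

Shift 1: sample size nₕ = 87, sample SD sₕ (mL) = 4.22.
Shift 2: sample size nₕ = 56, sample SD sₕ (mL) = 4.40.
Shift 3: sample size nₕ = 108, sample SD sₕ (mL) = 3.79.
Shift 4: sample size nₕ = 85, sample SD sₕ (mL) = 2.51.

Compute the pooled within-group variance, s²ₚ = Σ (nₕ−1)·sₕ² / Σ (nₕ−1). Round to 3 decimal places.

Degrees of freedom: 86 + 55 + 107 + 84 = 332.
Σ(nₕ−1)sₕ² = 86·17.8084 + 55·19.36 + 107·14.3641 + 84·6.3001 = 4662.4895.
s²ₚ = 4662.4895 / 332 = 14.04364... → 14.044.

14.044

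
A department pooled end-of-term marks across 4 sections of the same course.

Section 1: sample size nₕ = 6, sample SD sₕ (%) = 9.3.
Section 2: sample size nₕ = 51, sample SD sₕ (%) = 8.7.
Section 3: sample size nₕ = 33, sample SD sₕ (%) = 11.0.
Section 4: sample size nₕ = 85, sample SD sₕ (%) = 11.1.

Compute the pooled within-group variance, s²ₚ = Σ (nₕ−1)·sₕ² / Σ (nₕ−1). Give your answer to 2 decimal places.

107.83

Degrees of freedom: 5 + 50 + 32 + 84 = 171.
Σ(nₕ−1)sₕ² = 5·86.49 + 50·75.69 + 32·121 + 84·123.21 = 18438.59.
s²ₚ = 18438.59 / 171 = 107.8280... → 107.83.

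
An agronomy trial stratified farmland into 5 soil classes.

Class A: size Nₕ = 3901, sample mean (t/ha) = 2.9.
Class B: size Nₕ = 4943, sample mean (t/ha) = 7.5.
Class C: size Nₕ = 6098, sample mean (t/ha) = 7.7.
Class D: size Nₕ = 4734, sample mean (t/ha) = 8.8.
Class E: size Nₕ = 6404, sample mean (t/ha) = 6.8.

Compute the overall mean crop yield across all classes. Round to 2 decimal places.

6.92

N = 3901 + 4943 + 6098 + 4734 + 6404 = 26080.
Overall mean = Σ (Nₕ/N)·x̄ₕ — weight by population share, not a simple average.
Σ Nₕx̄ₕ = 3901·2.9 + 4943·7.5 + 6098·7.7 + 4734·8.8 + 6404·6.8 = 11312.9 + 37072.5 + 46954.6 + 41659.2 + 43547.2 = 180546.4.
Divide by N: 180546.4 / 26080 = 6.9228... → 6.92.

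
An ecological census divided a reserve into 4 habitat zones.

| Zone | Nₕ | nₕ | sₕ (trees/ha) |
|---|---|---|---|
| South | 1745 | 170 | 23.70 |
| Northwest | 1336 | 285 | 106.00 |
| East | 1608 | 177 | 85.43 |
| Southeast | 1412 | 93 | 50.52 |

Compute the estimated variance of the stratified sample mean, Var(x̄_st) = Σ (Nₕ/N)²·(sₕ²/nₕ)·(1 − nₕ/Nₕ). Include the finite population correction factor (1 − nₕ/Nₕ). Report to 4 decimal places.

5.6533

N = 6101. Term for each stratum: Wₕ²sₕ²/nₕ·(1−nₕ/Nₕ).
Var(x̄_st) = 0.2439617 + 1.4872158 + 2.5490079 + 1.3731601 = 5.6533455 → 5.6533.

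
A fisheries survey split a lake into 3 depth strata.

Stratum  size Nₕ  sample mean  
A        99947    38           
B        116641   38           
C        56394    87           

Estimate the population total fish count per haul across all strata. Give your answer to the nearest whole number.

13136622

A: 99947·38 = 3797986
B: 116641·38 = 4432358
C: 56394·87 = 4906278
τ̂ = Σ Nₕx̄ₕ = 13136622.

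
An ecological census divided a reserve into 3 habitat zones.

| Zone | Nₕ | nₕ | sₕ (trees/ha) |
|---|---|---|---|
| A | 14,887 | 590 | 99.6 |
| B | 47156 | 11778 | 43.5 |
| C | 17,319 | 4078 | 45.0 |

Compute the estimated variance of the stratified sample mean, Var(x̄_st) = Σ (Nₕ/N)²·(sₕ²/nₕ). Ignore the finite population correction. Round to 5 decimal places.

0.67201

N = 79362. Term for each stratum: Wₕ²sₕ²/nₕ.
Var(x̄_st) = 0.59163769 + 0.05672254 + 0.02364821 = 0.67200844 → 0.67201.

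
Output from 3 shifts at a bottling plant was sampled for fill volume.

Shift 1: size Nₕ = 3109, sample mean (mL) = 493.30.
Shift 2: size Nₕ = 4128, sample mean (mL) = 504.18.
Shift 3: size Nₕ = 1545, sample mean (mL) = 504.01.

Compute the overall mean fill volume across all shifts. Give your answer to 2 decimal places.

500.30

N = 3109 + 4128 + 1545 = 8782.
Weight each subgroup mean by Nₕ/N and sum.
Σ Nₕx̄ₕ = 3109·493.30 + 4128·504.18 + 1545·504.01 = 1533669.7 + 2081255.04 + 778695.45 = 4393620.19.
Divide by N: 4393620.19 / 8782 = 500.2984... → 500.30.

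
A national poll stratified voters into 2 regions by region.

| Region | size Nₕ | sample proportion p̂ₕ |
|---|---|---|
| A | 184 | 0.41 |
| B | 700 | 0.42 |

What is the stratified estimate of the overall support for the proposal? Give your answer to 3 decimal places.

N = 184 + 700 = 884.
Overall proportion = Σ (Nₕ/N)·p̂ₕ.
Σ Nₕp̂ₕ = 75.44 + 294 = 369.44.
369.44 / 884 = 0.41792... → 0.418.

0.418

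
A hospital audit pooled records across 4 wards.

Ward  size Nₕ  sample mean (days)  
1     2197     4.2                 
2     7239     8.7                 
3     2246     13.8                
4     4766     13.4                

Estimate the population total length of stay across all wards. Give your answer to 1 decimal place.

Population total = Σ Nₕ·x̄ₕ (each stratum's size times its mean).
2197·4.2 + 7239·8.7 + 2246·13.8 + 4766·13.4 = 9227.4 + 62979.3 + 30994.8 + 63864.4 = 167065.9.

167065.9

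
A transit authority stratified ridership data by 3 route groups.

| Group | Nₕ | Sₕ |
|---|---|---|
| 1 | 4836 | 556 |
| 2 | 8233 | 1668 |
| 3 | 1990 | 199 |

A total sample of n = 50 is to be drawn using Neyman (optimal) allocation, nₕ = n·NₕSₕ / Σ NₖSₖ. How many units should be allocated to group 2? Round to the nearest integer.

1: NₕSₕ = 4836·556 = 2688816
2: NₕSₕ = 8233·1668 = 13732644
3: NₕSₕ = 1990·199 = 396010
Σ NₕSₕ = 16817470.
n_2 = 50·13732644/16817470 = 40.829... → 41.

41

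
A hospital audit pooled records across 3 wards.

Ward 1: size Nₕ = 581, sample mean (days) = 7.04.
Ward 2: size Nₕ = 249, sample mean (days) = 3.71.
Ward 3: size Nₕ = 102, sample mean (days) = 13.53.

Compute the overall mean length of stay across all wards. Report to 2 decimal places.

N = 932; weights Wₕ = Nₕ/N = (0.6234, 0.2672, 0.1094).
x̄_st = Σ Wₕ·x̄ₕ = 0.6234·7.04 + 0.2672·3.71 + 0.1094·13.53 ≈ 6.8606...
→ 6.86.

6.86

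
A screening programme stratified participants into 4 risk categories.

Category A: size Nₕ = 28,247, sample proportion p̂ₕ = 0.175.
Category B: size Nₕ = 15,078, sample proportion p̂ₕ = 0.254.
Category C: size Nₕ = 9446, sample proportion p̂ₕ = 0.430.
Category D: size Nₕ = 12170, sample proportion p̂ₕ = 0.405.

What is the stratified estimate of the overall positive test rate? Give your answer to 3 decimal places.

0.274

Wₕ = Nₕ/N with N = 64941: 0.4350, 0.2322, 0.1455, 0.1874.
p̂_st = 0.4350·0.175 + 0.2322·0.254 + 0.1455·0.430 + 0.1874·0.405 ≈ 0.27354... → 0.274.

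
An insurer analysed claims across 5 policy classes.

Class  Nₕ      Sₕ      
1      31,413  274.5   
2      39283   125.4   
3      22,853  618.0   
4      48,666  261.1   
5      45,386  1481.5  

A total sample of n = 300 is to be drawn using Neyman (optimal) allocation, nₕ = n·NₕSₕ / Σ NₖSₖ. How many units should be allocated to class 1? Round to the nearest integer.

1: NₕSₕ = 31413·274.5 = 8622868.5
2: NₕSₕ = 39283·125.4 = 4926088.2
3: NₕSₕ = 22853·618.0 = 14123154
4: NₕSₕ = 48666·261.1 = 12706692.6
5: NₕSₕ = 45386·1481.5 = 67239359
Σ NₕSₕ = 107618162.3.
n_1 = 300·8622868.5/107618162.3 = 24.037... → 24.

24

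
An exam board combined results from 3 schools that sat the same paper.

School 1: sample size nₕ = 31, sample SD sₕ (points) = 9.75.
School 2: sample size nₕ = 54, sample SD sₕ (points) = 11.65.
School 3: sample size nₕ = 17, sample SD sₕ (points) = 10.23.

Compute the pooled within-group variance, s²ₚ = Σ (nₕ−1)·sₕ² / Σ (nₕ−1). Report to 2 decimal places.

118.38

Degrees of freedom: 30 + 53 + 16 = 99.
Σ(nₕ−1)sₕ² = 30·95.0625 + 53·135.7225 + 16·104.6529 = 11719.6139.
s²ₚ = 11719.6139 / 99 = 118.3799... → 118.38.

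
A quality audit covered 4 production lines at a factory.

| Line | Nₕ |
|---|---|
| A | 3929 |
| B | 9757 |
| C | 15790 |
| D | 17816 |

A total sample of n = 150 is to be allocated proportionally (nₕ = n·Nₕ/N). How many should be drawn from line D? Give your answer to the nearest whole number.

Share of line D = 17816/47292 = 0.37672.
Allocate 150 × 0.37672 = 56.509... → 57.

57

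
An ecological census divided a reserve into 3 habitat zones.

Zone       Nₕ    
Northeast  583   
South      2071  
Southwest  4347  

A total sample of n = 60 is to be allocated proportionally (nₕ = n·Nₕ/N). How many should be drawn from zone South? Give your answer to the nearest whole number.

18

N = 583 + 2071 + 4347 = 7001.
n_South = 60·2071/7001 = 17.749... → 18.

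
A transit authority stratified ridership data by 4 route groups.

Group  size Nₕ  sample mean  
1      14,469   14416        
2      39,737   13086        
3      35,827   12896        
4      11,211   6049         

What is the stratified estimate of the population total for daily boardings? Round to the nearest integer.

Population total = Σ Nₕ·x̄ₕ (each stratum's size times its mean).
14469·14416 + 39737·13086 + 35827·12896 + 11211·6049 = 208585104 + 519998382 + 462024992 + 67815339 = 1258423817.

1258423817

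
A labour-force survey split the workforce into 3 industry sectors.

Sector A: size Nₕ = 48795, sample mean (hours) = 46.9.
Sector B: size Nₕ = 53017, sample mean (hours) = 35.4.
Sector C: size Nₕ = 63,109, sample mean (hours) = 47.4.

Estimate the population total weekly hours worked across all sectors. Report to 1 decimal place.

7156653.9

A: 48795·46.9 = 2288485.5
B: 53017·35.4 = 1876801.8
C: 63109·47.4 = 2991366.6
τ̂ = Σ Nₕx̄ₕ = 7156653.9.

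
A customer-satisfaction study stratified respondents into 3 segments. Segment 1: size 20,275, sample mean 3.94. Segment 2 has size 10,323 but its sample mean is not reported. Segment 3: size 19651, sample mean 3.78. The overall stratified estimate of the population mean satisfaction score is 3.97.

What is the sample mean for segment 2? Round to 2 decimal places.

4.39

Σ Nₕx̄ₕ = N·μ, so 10323·x̄_2 = 50249·3.97 − (20275·3.94 + 19651·3.78).
= 199488.53 − 154164.28 = 45324.25.
x̄_2 = 45324.25 / 10323 = 4.3906... → 4.39.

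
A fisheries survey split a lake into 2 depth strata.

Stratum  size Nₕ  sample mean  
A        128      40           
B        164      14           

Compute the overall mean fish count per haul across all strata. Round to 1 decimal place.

25.4

N = 292; weights Wₕ = Nₕ/N = (0.4384, 0.5616).
x̄_st = Σ Wₕ·x̄ₕ = 0.4384·40 + 0.5616·14 ≈ 25.397...
→ 25.4.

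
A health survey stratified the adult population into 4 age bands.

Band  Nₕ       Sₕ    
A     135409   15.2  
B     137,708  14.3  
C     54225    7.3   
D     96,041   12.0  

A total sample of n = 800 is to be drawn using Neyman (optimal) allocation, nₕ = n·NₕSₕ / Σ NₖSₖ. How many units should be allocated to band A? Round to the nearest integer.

295

A: NₕSₕ = 135409·15.2 = 2058216.8
B: NₕSₕ = 137708·14.3 = 1969224.4
C: NₕSₕ = 54225·7.3 = 395842.5
D: NₕSₕ = 96041·12.0 = 1152492
Σ NₕSₕ = 5575775.7.
n_A = 800·2058216.8/5575775.7 = 295.308... → 295.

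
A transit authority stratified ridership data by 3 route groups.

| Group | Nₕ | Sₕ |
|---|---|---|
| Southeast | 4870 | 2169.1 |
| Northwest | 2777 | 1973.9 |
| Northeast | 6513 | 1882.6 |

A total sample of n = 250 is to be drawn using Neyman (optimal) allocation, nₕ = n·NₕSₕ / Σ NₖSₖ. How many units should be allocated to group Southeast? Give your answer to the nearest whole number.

Σ NₕSₕ = 4870·2169.1 + 2777·1973.9 + 6513·1882.6 = 28306411.1.
Share for Southeast: 10563517/28306411.1 = 0.37318.
n_Southeast = 250 × 0.37318 = 93.296... → 93.

93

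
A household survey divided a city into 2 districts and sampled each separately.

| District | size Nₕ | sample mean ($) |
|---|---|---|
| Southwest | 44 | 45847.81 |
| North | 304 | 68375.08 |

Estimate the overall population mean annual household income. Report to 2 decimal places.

65526.80

N = 348; weights Wₕ = Nₕ/N = (0.1264, 0.8736).
x̄_st = Σ Wₕ·x̄ₕ = 0.1264·45847.81 + 0.8736·68375.08 ≈ 65526.8045...
→ 65526.80.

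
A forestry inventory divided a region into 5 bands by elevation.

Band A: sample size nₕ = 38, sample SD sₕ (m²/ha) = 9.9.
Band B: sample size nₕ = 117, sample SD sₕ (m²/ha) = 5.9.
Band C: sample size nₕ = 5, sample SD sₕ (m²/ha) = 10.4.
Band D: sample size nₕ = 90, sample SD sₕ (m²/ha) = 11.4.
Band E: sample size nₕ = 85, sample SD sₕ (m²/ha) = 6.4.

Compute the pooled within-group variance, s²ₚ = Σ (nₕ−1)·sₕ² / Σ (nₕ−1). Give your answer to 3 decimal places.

A: (38−1)·9.9² = 37·98.01 = 3626.37
B: (117−1)·5.9² = 116·34.81 = 4037.96
C: (5−1)·10.4² = 4·108.16 = 432.64
D: (90−1)·11.4² = 89·129.96 = 11566.44
E: (85−1)·6.4² = 84·40.96 = 3440.64
Numerator = 23104.05; denominator = Σ(nₕ−1) = 330.
s²ₚ = 23104.05/330 = 70.01227... → 70.012.

70.012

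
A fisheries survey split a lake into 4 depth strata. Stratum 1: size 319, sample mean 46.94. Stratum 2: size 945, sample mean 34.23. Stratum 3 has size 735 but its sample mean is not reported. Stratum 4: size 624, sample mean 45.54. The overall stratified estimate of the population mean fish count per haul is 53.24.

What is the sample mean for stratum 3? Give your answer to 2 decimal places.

86.95

N = 319 + 945 + 735 + 624 = 2623.
Overall total = μ·N = 53.24·2623 = 139648.52.
Subtract the known strata: 319·46.94 + 945·34.23 + 624·45.54 = 75738.17.
Remaining total for stratum 3: 139648.52 − 75738.17 = 63910.35.
Divide by its size: 63910.35 / 735 = 86.9529... → 86.95.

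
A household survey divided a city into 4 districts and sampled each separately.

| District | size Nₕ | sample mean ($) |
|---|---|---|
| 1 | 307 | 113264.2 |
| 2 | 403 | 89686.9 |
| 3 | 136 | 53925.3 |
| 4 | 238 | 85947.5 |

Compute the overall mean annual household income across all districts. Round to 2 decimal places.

91056.53

x̄_st = (Σ Nₕx̄ₕ) / (Σ Nₕ) = (307·113264.2 + 403·89686.9 + 136·53925.3 + 238·85947.5) / 1084
= 98705275.9 / 1084 = 91056.5276... → 91056.53.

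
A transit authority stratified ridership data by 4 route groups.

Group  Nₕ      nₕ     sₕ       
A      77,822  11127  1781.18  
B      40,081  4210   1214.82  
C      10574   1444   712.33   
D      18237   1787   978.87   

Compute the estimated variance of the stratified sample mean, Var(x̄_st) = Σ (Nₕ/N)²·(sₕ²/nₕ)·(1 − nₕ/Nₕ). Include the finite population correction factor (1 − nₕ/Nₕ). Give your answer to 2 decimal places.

N = 146714. Term for each stratum: Wₕ²sₕ²/nₕ·(1−nₕ/Nₕ).
Var(x̄_st) = 68.75275 + 23.41427 + 1.57602 + 7.47312 = 101.21616 → 101.22.

101.22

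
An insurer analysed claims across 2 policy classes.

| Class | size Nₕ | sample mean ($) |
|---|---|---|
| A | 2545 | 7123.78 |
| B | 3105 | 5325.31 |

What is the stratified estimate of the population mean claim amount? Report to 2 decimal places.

6135.42

x̄_st = (Σ Nₕx̄ₕ) / (Σ Nₕ) = (2545·7123.78 + 3105·5325.31) / 5650
= 34665107.65 / 5650 = 6135.4173... → 6135.42.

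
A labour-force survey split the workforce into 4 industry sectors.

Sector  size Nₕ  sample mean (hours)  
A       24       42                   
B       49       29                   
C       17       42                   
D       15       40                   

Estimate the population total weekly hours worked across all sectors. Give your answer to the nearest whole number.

Estimate total by summing Nₕ·x̄ₕ over strata.
24·42 + 49·29 + 17·42 + 15·40 = 1008 + 1421 + 714 + 600 = 3743.

3743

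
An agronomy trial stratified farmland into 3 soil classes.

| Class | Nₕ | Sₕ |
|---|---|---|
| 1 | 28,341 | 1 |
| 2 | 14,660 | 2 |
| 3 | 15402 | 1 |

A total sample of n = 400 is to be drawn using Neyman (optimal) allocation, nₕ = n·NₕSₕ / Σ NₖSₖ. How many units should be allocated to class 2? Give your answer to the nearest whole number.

Σ NₕSₕ = 28341·1 + 14660·2 + 15402·1 = 73063.
Share for 2: 29320/73063 = 0.40130.
n_2 = 400 × 0.40130 = 160.519... → 161.

161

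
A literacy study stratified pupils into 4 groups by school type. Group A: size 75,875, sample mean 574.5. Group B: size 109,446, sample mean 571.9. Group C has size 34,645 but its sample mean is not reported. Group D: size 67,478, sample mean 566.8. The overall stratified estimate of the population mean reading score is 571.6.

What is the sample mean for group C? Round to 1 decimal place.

573.7

Σ Nₕx̄ₕ = N·μ, so 34645·x̄_C = 287444·571.6 − (75875·574.5 + 109446·571.9 + 67478·566.8).
= 164302990.4 − 144428885.3 = 19874105.1.
x̄_C = 19874105.1 / 34645 = 573.650... → 573.7.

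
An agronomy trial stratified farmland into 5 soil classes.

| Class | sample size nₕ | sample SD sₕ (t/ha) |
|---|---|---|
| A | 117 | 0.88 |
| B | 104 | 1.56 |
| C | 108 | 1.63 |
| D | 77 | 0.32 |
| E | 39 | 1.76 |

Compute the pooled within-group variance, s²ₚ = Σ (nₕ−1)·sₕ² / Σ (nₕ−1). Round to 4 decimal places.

1.7052

A: (117−1)·0.88² = 116·0.7744 = 89.8304
B: (104−1)·1.56² = 103·2.4336 = 250.6608
C: (108−1)·1.63² = 107·2.6569 = 284.2883
D: (77−1)·0.32² = 76·0.1024 = 7.7824
E: (39−1)·1.76² = 38·3.0976 = 117.7088
Numerator = 750.2707; denominator = Σ(nₕ−1) = 440.
s²ₚ = 750.2707/440 = 1.705161... → 1.7052.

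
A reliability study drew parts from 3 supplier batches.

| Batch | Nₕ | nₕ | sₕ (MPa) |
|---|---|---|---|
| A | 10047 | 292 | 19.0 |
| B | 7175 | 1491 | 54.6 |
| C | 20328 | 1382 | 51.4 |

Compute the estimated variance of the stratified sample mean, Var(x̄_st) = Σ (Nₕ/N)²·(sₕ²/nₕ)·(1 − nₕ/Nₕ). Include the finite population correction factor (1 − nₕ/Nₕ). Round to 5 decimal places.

N = 37550. Term for each stratum: Wₕ²sₕ²/nₕ·(1−nₕ/Nₕ).
Var(x̄_st) = 0.08593462 + 0.05783140 + 0.52216829 = 0.66593431 → 0.66593.

0.66593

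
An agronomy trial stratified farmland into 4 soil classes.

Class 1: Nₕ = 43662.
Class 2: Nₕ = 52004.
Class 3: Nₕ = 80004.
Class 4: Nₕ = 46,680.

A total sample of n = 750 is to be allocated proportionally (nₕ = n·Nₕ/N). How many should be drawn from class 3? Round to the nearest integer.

Share of class 3 = 80004/222350 = 0.35981.
Allocate 750 × 0.35981 = 269.858... → 270.

270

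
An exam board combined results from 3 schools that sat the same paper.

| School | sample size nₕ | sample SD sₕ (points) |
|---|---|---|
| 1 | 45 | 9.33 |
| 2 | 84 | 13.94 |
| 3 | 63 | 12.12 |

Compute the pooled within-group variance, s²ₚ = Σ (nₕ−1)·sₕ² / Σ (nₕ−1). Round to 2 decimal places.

Degrees of freedom: 44 + 83 + 62 = 189.
Σ(nₕ−1)sₕ² = 44·87.0489 + 83·194.3236 + 62·146.8944 = 29066.4632.
s²ₚ = 29066.4632 / 189 = 153.7908... → 153.79.

153.79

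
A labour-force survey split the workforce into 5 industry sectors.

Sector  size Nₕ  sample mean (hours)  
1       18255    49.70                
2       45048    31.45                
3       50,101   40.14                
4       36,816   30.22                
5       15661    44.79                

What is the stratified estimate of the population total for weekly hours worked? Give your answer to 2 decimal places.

Population total = Σ Nₕ·x̄ₕ (each stratum's size times its mean).
18255·49.70 + 45048·31.45 + 50101·40.14 + 36816·30.22 + 15661·44.79 = 907273.5 + 1416759.6 + 2011054.14 + 1112579.52 + 701456.19 = 6149122.95.

6149122.95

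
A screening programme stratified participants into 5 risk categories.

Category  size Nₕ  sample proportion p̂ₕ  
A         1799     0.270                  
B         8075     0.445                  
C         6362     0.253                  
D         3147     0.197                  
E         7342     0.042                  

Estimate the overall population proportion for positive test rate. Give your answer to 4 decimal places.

N = 1799 + 8075 + 6362 + 3147 + 7342 = 26725.
Overall proportion = Σ (Nₕ/N)·p̂ₕ.
Σ Nₕp̂ₕ = 485.73 + 3593.375 + 1609.586 + 619.959 + 308.364 = 6617.014.
6617.014 / 26725 = 0.247596... → 0.2476.

0.2476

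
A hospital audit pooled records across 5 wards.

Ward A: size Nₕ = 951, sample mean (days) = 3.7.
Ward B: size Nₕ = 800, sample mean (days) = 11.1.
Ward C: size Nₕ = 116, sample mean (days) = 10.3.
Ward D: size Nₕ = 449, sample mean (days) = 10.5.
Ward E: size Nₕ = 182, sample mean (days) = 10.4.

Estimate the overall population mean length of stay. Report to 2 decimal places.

N = 2498; weights Wₕ = Nₕ/N = (0.3807, 0.3203, 0.0464, 0.1797, 0.0729).
x̄_st = Σ Wₕ·x̄ₕ = 0.3807·3.7 + 0.3203·11.1 + 0.0464·10.3 + 0.1797·10.5 + 0.0729·10.4 ≈ 8.0868...
→ 8.09.

8.09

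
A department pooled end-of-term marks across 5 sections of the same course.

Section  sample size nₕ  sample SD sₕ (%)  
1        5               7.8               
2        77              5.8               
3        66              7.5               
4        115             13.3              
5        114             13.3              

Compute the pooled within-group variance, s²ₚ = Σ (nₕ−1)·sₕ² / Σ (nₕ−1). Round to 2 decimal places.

125.30

Degrees of freedom: 4 + 76 + 65 + 114 + 113 = 372.
Σ(nₕ−1)sₕ² = 4·60.84 + 76·33.64 + 65·56.25 + 114·176.89 + 113·176.89 = 46610.28.
s²ₚ = 46610.28 / 372 = 125.2965... → 125.30.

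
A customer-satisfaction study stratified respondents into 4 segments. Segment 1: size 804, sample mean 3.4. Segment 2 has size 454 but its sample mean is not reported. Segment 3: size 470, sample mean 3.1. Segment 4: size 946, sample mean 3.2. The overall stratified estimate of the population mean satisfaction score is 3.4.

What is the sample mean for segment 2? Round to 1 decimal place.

Σ Nₕx̄ₕ = N·μ, so 454·x̄_2 = 2674·3.4 − (804·3.4 + 470·3.1 + 946·3.2).
= 9091.6 − 7217.8 = 1873.8.
x̄_2 = 1873.8 / 454 = 4.127... → 4.1.

4.1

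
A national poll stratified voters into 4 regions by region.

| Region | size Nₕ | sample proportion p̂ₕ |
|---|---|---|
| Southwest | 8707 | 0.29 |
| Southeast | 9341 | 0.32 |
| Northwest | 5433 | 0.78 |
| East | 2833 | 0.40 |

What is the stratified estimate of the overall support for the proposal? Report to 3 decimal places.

0.414

N = 8707 + 9341 + 5433 + 2833 = 26314.
Overall proportion = Σ (Nₕ/N)·p̂ₕ.
Σ Nₕp̂ₕ = 2525.03 + 2989.12 + 4237.74 + 1133.2 = 10885.09.
10885.09 / 26314 = 0.41366... → 0.414.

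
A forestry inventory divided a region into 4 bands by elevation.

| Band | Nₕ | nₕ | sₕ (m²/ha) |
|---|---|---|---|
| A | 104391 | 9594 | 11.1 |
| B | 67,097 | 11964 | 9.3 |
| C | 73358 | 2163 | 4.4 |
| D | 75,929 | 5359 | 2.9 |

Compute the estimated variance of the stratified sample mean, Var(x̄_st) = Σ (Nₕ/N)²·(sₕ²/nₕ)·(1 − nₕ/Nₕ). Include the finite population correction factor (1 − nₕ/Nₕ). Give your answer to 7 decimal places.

N = 320775; Wₕ = Nₕ/N.
band A: (104391/320775)²·11.1²/9594·(1 − 9594/104391) = 0.0012351021
band B: (67097/320775)²·9.3²/11964·(1 − 11964/67097) = 0.0002598982
band C: (73358/320775)²·4.4²/2163·(1 − 2163/73358) = 0.0004543021
band D: (75929/320775)²·2.9²/5359·(1 − 5359/75929) = 0.0000817220
Sum = 0.0020310244 → 0.0020310.

0.0020310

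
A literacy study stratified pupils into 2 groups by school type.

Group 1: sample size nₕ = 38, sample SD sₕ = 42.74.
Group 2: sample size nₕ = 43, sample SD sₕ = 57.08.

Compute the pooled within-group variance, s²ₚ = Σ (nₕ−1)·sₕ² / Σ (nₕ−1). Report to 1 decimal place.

1: (38−1)·42.74² = 37·1826.7076 = 67588.1812
2: (43−1)·57.08² = 42·3258.1264 = 136841.3088
Numerator = 204429.49; denominator = Σ(nₕ−1) = 79.
s²ₚ = 204429.49/79 = 2587.715... → 2587.7.

2587.7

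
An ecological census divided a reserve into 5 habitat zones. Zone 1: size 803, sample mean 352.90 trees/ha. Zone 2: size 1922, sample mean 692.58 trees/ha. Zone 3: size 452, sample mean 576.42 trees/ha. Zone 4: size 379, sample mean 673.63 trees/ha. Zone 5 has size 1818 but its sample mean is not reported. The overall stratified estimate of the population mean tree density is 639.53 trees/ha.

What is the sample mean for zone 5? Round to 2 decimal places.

Σ Nₕx̄ₕ = N·μ, so 1818·x̄_5 = 5374·639.53 − (803·352.90 + 1922·692.58 + 452·576.42 + 379·673.63).
= 3436834.22 − 2130365.07 = 1306469.15.
x̄_5 = 1306469.15 / 1818 = 718.6299... → 718.63.

718.63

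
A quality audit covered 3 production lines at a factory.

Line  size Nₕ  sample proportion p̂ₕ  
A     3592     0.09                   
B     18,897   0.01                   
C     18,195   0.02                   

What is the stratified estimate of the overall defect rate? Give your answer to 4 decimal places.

0.0215

Wₕ = Nₕ/N with N = 40684: 0.0883, 0.4645, 0.4472.
p̂_st = 0.0883·0.09 + 0.4645·0.01 + 0.4472·0.02 ≈ 0.021535... → 0.0215.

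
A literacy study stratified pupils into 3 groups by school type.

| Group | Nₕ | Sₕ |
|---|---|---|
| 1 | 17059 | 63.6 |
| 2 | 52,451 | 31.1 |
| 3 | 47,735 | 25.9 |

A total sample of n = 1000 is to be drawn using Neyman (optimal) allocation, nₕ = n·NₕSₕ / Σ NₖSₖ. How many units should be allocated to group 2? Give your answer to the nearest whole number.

Σ NₕSₕ = 17059·63.6 + 52451·31.1 + 47735·25.9 = 3952515.
Share for 2: 1631226.1/3952515 = 0.41271.
n_2 = 1000 × 0.41271 = 412.706... → 413.

413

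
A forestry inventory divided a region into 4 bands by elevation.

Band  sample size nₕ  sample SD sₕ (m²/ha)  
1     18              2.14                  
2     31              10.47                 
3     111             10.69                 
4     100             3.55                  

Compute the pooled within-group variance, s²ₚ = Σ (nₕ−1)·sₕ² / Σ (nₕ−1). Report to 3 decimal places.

67.127

Degrees of freedom: 17 + 30 + 110 + 99 = 256.
Σ(nₕ−1)sₕ² = 17·4.5796 + 30·109.6209 + 110·114.2761 + 99·12.6025 = 17184.4987.
s²ₚ = 17184.4987 / 256 = 67.12695... → 67.127.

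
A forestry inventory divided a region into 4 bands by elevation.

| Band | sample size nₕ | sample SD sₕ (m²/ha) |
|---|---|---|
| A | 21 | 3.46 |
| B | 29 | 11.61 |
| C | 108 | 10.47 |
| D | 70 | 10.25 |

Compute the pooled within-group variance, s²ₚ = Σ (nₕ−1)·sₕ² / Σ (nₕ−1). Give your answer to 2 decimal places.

A: (21−1)·3.46² = 20·11.9716 = 239.432
B: (29−1)·11.61² = 28·134.7921 = 3774.1788
C: (108−1)·10.47² = 107·109.6209 = 11729.4363
D: (70−1)·10.25² = 69·105.0625 = 7249.3125
Numerator = 22992.3596; denominator = Σ(nₕ−1) = 224.
s²ₚ = 22992.3596/224 = 102.6445... → 102.64.

102.64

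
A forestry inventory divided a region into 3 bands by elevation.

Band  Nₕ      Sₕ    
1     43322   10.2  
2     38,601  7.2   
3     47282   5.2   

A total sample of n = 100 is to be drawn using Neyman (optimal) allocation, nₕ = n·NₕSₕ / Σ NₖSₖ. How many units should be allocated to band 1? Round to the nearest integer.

Σ NₕSₕ = 43322·10.2 + 38601·7.2 + 47282·5.2 = 965678.
Share for 1: 441884.4/965678 = 0.45759.
n_1 = 100 × 0.45759 = 45.759... → 46.

46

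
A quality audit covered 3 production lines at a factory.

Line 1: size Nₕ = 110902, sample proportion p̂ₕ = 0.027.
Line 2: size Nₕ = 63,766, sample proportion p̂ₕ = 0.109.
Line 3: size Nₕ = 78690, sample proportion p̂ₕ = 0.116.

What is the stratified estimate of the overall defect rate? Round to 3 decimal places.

0.075

N = 110902 + 63766 + 78690 = 253358.
Overall proportion = Σ (Nₕ/N)·p̂ₕ.
Σ Nₕp̂ₕ = 2994.354 + 6950.494 + 9128.04 = 19072.888.
19072.888 / 253358 = 0.07528... → 0.075.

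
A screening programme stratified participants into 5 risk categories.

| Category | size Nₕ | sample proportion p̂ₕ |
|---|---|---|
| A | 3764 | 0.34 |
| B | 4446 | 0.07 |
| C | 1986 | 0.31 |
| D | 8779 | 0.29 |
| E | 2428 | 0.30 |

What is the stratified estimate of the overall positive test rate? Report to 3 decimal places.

Wₕ = Nₕ/N with N = 21403: 0.1759, 0.2077, 0.0928, 0.4102, 0.1134.
p̂_st = 0.1759·0.34 + 0.2077·0.07 + 0.0928·0.31 + 0.4102·0.29 + 0.1134·0.30 ≈ 0.25608... → 0.256.

0.256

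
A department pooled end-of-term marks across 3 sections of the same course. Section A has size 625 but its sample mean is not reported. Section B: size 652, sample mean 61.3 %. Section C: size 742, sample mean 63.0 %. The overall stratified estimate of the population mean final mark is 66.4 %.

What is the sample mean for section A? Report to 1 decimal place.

75.8

N = 625 + 652 + 742 = 2019.
Overall total = μ·N = 66.4·2019 = 134061.6.
Subtract the known strata: 652·61.3 + 742·63.0 = 86713.6.
Remaining total for section A: 134061.6 − 86713.6 = 47348.
Divide by its size: 47348 / 625 = 75.757... → 75.8.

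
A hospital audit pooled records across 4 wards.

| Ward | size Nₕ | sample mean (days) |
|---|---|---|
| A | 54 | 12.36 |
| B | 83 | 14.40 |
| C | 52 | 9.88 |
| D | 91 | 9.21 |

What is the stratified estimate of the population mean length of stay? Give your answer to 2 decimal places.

N = 280; weights Wₕ = Nₕ/N = (0.1929, 0.2964, 0.1857, 0.3250).
x̄_st = Σ Wₕ·x̄ₕ = 0.1929·12.36 + 0.2964·14.40 + 0.1857·9.88 + 0.3250·9.21 ≈ 11.4804...
→ 11.48.

11.48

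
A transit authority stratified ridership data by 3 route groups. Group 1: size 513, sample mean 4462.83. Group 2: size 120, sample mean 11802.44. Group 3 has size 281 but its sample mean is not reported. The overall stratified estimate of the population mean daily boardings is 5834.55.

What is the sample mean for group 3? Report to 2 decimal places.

Σ Nₕx̄ₕ = N·μ, so 281·x̄_3 = 914·5834.55 − (513·4462.83 + 120·11802.44).
= 5332778.7 − 3705724.59 = 1627054.11.
x̄_3 = 1627054.11 / 281 = 5790.2281... → 5790.23.

5790.23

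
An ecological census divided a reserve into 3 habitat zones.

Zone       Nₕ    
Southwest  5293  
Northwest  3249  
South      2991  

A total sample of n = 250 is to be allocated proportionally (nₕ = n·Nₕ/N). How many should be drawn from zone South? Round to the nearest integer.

65

Share of zone South = 2991/11533 = 0.25934.
Allocate 250 × 0.25934 = 64.836... → 65.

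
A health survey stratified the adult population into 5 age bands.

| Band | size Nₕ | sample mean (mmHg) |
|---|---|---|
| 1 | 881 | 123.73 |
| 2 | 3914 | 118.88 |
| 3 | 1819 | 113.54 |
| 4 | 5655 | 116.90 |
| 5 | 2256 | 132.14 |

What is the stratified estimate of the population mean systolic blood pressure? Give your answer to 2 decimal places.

119.79

x̄_st = (Σ Nₕx̄ₕ) / (Σ Nₕ) = (881·123.73 + 3914·118.88 + 1819·113.54 + 5655·116.90 + 2256·132.14) / 14525
= 1740009.05 / 14525 = 119.7941... → 119.79.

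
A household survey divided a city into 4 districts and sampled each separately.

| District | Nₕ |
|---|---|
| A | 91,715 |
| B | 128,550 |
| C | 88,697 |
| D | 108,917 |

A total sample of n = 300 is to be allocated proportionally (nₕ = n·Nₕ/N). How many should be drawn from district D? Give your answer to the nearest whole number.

N = 91715 + 128550 + 88697 + 108917 = 417879.
n_D = 300·108917/417879 = 78.193... → 78.

78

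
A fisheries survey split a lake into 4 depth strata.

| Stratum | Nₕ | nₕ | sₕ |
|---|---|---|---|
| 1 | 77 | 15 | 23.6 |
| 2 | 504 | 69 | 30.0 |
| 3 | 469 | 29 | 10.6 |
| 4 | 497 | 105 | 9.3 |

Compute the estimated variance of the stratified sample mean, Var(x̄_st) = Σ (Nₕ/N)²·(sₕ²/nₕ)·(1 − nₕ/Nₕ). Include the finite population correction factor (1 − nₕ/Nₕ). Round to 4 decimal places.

N = 1547; Wₕ = Nₕ/N.
stratum 1: (77/1547)²·23.6²/15·(1 − 15/77) = 0.0740687
stratum 2: (504/1547)²·30.0²/69·(1 − 69/504) = 1.1949028
stratum 3: (469/1547)²·10.6²/29·(1 − 29/469) = 0.3340863
stratum 4: (497/1547)²·9.3²/105·(1 − 105/497) = 0.0670561
Sum = 1.6701139 → 1.6701.

1.6701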